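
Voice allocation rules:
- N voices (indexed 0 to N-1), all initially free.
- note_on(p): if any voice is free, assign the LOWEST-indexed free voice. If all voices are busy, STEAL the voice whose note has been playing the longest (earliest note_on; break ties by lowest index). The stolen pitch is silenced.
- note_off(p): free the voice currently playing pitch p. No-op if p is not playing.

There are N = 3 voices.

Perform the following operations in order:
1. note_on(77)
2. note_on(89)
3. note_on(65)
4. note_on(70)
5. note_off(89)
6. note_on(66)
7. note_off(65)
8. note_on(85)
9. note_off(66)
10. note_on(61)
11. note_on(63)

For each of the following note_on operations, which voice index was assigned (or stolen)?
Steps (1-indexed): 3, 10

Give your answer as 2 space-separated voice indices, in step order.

Op 1: note_on(77): voice 0 is free -> assigned | voices=[77 - -]
Op 2: note_on(89): voice 1 is free -> assigned | voices=[77 89 -]
Op 3: note_on(65): voice 2 is free -> assigned | voices=[77 89 65]
Op 4: note_on(70): all voices busy, STEAL voice 0 (pitch 77, oldest) -> assign | voices=[70 89 65]
Op 5: note_off(89): free voice 1 | voices=[70 - 65]
Op 6: note_on(66): voice 1 is free -> assigned | voices=[70 66 65]
Op 7: note_off(65): free voice 2 | voices=[70 66 -]
Op 8: note_on(85): voice 2 is free -> assigned | voices=[70 66 85]
Op 9: note_off(66): free voice 1 | voices=[70 - 85]
Op 10: note_on(61): voice 1 is free -> assigned | voices=[70 61 85]
Op 11: note_on(63): all voices busy, STEAL voice 0 (pitch 70, oldest) -> assign | voices=[63 61 85]

Answer: 2 1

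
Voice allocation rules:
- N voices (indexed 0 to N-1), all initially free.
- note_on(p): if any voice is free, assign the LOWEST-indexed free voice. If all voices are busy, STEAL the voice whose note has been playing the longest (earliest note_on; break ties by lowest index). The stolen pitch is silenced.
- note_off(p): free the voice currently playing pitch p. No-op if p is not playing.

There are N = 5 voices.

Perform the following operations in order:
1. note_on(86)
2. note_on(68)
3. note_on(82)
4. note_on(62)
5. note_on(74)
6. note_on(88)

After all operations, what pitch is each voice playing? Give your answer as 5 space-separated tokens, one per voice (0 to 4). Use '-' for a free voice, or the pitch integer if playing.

Answer: 88 68 82 62 74

Derivation:
Op 1: note_on(86): voice 0 is free -> assigned | voices=[86 - - - -]
Op 2: note_on(68): voice 1 is free -> assigned | voices=[86 68 - - -]
Op 3: note_on(82): voice 2 is free -> assigned | voices=[86 68 82 - -]
Op 4: note_on(62): voice 3 is free -> assigned | voices=[86 68 82 62 -]
Op 5: note_on(74): voice 4 is free -> assigned | voices=[86 68 82 62 74]
Op 6: note_on(88): all voices busy, STEAL voice 0 (pitch 86, oldest) -> assign | voices=[88 68 82 62 74]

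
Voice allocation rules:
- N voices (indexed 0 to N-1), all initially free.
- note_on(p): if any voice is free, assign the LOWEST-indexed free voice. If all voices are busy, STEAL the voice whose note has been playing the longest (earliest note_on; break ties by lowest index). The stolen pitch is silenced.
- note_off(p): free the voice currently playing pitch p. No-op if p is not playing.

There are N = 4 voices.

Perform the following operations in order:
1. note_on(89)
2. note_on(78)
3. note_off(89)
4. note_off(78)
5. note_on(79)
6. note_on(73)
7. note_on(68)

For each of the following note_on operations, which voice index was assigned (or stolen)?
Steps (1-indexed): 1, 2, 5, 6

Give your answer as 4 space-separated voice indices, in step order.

Op 1: note_on(89): voice 0 is free -> assigned | voices=[89 - - -]
Op 2: note_on(78): voice 1 is free -> assigned | voices=[89 78 - -]
Op 3: note_off(89): free voice 0 | voices=[- 78 - -]
Op 4: note_off(78): free voice 1 | voices=[- - - -]
Op 5: note_on(79): voice 0 is free -> assigned | voices=[79 - - -]
Op 6: note_on(73): voice 1 is free -> assigned | voices=[79 73 - -]
Op 7: note_on(68): voice 2 is free -> assigned | voices=[79 73 68 -]

Answer: 0 1 0 1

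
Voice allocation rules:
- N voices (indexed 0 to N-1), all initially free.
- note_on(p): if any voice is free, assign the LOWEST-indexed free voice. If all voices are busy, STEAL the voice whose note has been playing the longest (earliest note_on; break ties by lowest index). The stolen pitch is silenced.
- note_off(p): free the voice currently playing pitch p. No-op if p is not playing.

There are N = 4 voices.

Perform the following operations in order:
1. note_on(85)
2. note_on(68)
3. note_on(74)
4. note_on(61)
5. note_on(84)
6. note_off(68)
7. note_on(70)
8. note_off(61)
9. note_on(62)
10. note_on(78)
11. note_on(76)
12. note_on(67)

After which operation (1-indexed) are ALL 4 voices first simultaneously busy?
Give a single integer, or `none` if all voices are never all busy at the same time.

Answer: 4

Derivation:
Op 1: note_on(85): voice 0 is free -> assigned | voices=[85 - - -]
Op 2: note_on(68): voice 1 is free -> assigned | voices=[85 68 - -]
Op 3: note_on(74): voice 2 is free -> assigned | voices=[85 68 74 -]
Op 4: note_on(61): voice 3 is free -> assigned | voices=[85 68 74 61]
Op 5: note_on(84): all voices busy, STEAL voice 0 (pitch 85, oldest) -> assign | voices=[84 68 74 61]
Op 6: note_off(68): free voice 1 | voices=[84 - 74 61]
Op 7: note_on(70): voice 1 is free -> assigned | voices=[84 70 74 61]
Op 8: note_off(61): free voice 3 | voices=[84 70 74 -]
Op 9: note_on(62): voice 3 is free -> assigned | voices=[84 70 74 62]
Op 10: note_on(78): all voices busy, STEAL voice 2 (pitch 74, oldest) -> assign | voices=[84 70 78 62]
Op 11: note_on(76): all voices busy, STEAL voice 0 (pitch 84, oldest) -> assign | voices=[76 70 78 62]
Op 12: note_on(67): all voices busy, STEAL voice 1 (pitch 70, oldest) -> assign | voices=[76 67 78 62]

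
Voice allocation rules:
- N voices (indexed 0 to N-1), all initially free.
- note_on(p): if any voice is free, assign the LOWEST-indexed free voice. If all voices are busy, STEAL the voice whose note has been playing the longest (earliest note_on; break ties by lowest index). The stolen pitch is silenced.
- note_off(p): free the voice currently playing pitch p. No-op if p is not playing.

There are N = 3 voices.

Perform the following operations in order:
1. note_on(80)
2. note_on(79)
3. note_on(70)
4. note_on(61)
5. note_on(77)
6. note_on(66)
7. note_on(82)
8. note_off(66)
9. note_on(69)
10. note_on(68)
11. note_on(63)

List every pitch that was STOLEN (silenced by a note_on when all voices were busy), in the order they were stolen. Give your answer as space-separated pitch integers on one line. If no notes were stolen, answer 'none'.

Op 1: note_on(80): voice 0 is free -> assigned | voices=[80 - -]
Op 2: note_on(79): voice 1 is free -> assigned | voices=[80 79 -]
Op 3: note_on(70): voice 2 is free -> assigned | voices=[80 79 70]
Op 4: note_on(61): all voices busy, STEAL voice 0 (pitch 80, oldest) -> assign | voices=[61 79 70]
Op 5: note_on(77): all voices busy, STEAL voice 1 (pitch 79, oldest) -> assign | voices=[61 77 70]
Op 6: note_on(66): all voices busy, STEAL voice 2 (pitch 70, oldest) -> assign | voices=[61 77 66]
Op 7: note_on(82): all voices busy, STEAL voice 0 (pitch 61, oldest) -> assign | voices=[82 77 66]
Op 8: note_off(66): free voice 2 | voices=[82 77 -]
Op 9: note_on(69): voice 2 is free -> assigned | voices=[82 77 69]
Op 10: note_on(68): all voices busy, STEAL voice 1 (pitch 77, oldest) -> assign | voices=[82 68 69]
Op 11: note_on(63): all voices busy, STEAL voice 0 (pitch 82, oldest) -> assign | voices=[63 68 69]

Answer: 80 79 70 61 77 82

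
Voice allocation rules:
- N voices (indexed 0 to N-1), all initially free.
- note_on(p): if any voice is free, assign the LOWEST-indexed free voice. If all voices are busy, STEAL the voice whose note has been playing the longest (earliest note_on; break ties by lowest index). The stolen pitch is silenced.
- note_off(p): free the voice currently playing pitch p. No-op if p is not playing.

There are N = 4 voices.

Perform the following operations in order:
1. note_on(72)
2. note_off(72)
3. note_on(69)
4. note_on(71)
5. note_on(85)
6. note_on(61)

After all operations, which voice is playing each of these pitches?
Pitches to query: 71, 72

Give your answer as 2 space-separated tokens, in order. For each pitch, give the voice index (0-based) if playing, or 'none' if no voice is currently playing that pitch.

Op 1: note_on(72): voice 0 is free -> assigned | voices=[72 - - -]
Op 2: note_off(72): free voice 0 | voices=[- - - -]
Op 3: note_on(69): voice 0 is free -> assigned | voices=[69 - - -]
Op 4: note_on(71): voice 1 is free -> assigned | voices=[69 71 - -]
Op 5: note_on(85): voice 2 is free -> assigned | voices=[69 71 85 -]
Op 6: note_on(61): voice 3 is free -> assigned | voices=[69 71 85 61]

Answer: 1 none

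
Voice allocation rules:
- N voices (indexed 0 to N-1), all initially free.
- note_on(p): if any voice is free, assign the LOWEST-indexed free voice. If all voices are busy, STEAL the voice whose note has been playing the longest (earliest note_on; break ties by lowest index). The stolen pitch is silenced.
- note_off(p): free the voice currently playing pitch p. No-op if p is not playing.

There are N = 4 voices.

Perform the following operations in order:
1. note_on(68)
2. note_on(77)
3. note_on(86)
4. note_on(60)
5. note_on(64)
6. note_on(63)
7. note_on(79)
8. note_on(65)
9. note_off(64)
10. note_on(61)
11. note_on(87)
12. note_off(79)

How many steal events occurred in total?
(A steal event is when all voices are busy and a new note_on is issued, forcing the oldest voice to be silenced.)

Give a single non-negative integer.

Answer: 5

Derivation:
Op 1: note_on(68): voice 0 is free -> assigned | voices=[68 - - -]
Op 2: note_on(77): voice 1 is free -> assigned | voices=[68 77 - -]
Op 3: note_on(86): voice 2 is free -> assigned | voices=[68 77 86 -]
Op 4: note_on(60): voice 3 is free -> assigned | voices=[68 77 86 60]
Op 5: note_on(64): all voices busy, STEAL voice 0 (pitch 68, oldest) -> assign | voices=[64 77 86 60]
Op 6: note_on(63): all voices busy, STEAL voice 1 (pitch 77, oldest) -> assign | voices=[64 63 86 60]
Op 7: note_on(79): all voices busy, STEAL voice 2 (pitch 86, oldest) -> assign | voices=[64 63 79 60]
Op 8: note_on(65): all voices busy, STEAL voice 3 (pitch 60, oldest) -> assign | voices=[64 63 79 65]
Op 9: note_off(64): free voice 0 | voices=[- 63 79 65]
Op 10: note_on(61): voice 0 is free -> assigned | voices=[61 63 79 65]
Op 11: note_on(87): all voices busy, STEAL voice 1 (pitch 63, oldest) -> assign | voices=[61 87 79 65]
Op 12: note_off(79): free voice 2 | voices=[61 87 - 65]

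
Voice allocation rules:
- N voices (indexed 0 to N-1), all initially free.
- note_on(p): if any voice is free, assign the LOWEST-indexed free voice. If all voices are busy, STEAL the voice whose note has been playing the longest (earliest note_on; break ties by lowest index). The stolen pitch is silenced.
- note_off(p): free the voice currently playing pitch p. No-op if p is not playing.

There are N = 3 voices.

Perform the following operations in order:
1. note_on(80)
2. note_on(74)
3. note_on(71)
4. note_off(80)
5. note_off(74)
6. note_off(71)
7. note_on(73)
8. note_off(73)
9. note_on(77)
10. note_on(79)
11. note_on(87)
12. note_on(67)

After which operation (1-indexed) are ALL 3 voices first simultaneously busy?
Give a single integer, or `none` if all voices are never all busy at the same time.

Answer: 3

Derivation:
Op 1: note_on(80): voice 0 is free -> assigned | voices=[80 - -]
Op 2: note_on(74): voice 1 is free -> assigned | voices=[80 74 -]
Op 3: note_on(71): voice 2 is free -> assigned | voices=[80 74 71]
Op 4: note_off(80): free voice 0 | voices=[- 74 71]
Op 5: note_off(74): free voice 1 | voices=[- - 71]
Op 6: note_off(71): free voice 2 | voices=[- - -]
Op 7: note_on(73): voice 0 is free -> assigned | voices=[73 - -]
Op 8: note_off(73): free voice 0 | voices=[- - -]
Op 9: note_on(77): voice 0 is free -> assigned | voices=[77 - -]
Op 10: note_on(79): voice 1 is free -> assigned | voices=[77 79 -]
Op 11: note_on(87): voice 2 is free -> assigned | voices=[77 79 87]
Op 12: note_on(67): all voices busy, STEAL voice 0 (pitch 77, oldest) -> assign | voices=[67 79 87]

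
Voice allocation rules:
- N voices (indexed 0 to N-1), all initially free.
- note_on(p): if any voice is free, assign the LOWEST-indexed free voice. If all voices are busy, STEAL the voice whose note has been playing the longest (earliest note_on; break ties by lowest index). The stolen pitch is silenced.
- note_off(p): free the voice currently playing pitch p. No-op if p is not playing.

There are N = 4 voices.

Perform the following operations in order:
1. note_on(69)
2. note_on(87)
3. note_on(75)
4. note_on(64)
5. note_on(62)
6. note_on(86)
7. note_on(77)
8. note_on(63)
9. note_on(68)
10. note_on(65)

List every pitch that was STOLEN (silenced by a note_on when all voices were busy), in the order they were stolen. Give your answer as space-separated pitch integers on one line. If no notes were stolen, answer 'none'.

Answer: 69 87 75 64 62 86

Derivation:
Op 1: note_on(69): voice 0 is free -> assigned | voices=[69 - - -]
Op 2: note_on(87): voice 1 is free -> assigned | voices=[69 87 - -]
Op 3: note_on(75): voice 2 is free -> assigned | voices=[69 87 75 -]
Op 4: note_on(64): voice 3 is free -> assigned | voices=[69 87 75 64]
Op 5: note_on(62): all voices busy, STEAL voice 0 (pitch 69, oldest) -> assign | voices=[62 87 75 64]
Op 6: note_on(86): all voices busy, STEAL voice 1 (pitch 87, oldest) -> assign | voices=[62 86 75 64]
Op 7: note_on(77): all voices busy, STEAL voice 2 (pitch 75, oldest) -> assign | voices=[62 86 77 64]
Op 8: note_on(63): all voices busy, STEAL voice 3 (pitch 64, oldest) -> assign | voices=[62 86 77 63]
Op 9: note_on(68): all voices busy, STEAL voice 0 (pitch 62, oldest) -> assign | voices=[68 86 77 63]
Op 10: note_on(65): all voices busy, STEAL voice 1 (pitch 86, oldest) -> assign | voices=[68 65 77 63]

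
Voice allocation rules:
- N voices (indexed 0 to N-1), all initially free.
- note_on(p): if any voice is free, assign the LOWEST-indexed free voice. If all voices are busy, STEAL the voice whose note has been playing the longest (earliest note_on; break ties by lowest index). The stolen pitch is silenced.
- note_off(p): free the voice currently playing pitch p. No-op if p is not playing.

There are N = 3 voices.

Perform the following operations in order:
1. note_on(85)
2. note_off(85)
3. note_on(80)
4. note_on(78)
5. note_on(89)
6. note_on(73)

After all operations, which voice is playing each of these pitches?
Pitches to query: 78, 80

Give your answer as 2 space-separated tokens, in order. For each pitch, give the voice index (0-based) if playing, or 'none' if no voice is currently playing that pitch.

Op 1: note_on(85): voice 0 is free -> assigned | voices=[85 - -]
Op 2: note_off(85): free voice 0 | voices=[- - -]
Op 3: note_on(80): voice 0 is free -> assigned | voices=[80 - -]
Op 4: note_on(78): voice 1 is free -> assigned | voices=[80 78 -]
Op 5: note_on(89): voice 2 is free -> assigned | voices=[80 78 89]
Op 6: note_on(73): all voices busy, STEAL voice 0 (pitch 80, oldest) -> assign | voices=[73 78 89]

Answer: 1 none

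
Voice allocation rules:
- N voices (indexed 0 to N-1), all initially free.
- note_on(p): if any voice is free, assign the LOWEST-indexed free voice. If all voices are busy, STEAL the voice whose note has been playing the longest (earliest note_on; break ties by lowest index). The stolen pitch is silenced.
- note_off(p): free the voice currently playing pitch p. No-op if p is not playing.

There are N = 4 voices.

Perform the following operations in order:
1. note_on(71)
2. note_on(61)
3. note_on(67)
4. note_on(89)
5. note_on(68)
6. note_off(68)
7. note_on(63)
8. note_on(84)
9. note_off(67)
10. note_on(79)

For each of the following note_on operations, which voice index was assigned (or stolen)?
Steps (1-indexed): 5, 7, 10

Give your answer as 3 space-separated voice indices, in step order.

Answer: 0 0 2

Derivation:
Op 1: note_on(71): voice 0 is free -> assigned | voices=[71 - - -]
Op 2: note_on(61): voice 1 is free -> assigned | voices=[71 61 - -]
Op 3: note_on(67): voice 2 is free -> assigned | voices=[71 61 67 -]
Op 4: note_on(89): voice 3 is free -> assigned | voices=[71 61 67 89]
Op 5: note_on(68): all voices busy, STEAL voice 0 (pitch 71, oldest) -> assign | voices=[68 61 67 89]
Op 6: note_off(68): free voice 0 | voices=[- 61 67 89]
Op 7: note_on(63): voice 0 is free -> assigned | voices=[63 61 67 89]
Op 8: note_on(84): all voices busy, STEAL voice 1 (pitch 61, oldest) -> assign | voices=[63 84 67 89]
Op 9: note_off(67): free voice 2 | voices=[63 84 - 89]
Op 10: note_on(79): voice 2 is free -> assigned | voices=[63 84 79 89]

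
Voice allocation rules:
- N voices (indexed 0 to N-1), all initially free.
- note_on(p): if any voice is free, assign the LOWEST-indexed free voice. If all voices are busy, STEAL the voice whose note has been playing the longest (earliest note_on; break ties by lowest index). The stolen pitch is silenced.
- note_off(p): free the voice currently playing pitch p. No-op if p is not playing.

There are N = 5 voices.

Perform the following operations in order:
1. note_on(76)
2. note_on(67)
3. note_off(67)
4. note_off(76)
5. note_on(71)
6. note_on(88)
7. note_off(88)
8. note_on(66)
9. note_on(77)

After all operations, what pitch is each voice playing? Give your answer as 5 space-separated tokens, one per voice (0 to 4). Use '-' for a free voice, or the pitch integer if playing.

Op 1: note_on(76): voice 0 is free -> assigned | voices=[76 - - - -]
Op 2: note_on(67): voice 1 is free -> assigned | voices=[76 67 - - -]
Op 3: note_off(67): free voice 1 | voices=[76 - - - -]
Op 4: note_off(76): free voice 0 | voices=[- - - - -]
Op 5: note_on(71): voice 0 is free -> assigned | voices=[71 - - - -]
Op 6: note_on(88): voice 1 is free -> assigned | voices=[71 88 - - -]
Op 7: note_off(88): free voice 1 | voices=[71 - - - -]
Op 8: note_on(66): voice 1 is free -> assigned | voices=[71 66 - - -]
Op 9: note_on(77): voice 2 is free -> assigned | voices=[71 66 77 - -]

Answer: 71 66 77 - -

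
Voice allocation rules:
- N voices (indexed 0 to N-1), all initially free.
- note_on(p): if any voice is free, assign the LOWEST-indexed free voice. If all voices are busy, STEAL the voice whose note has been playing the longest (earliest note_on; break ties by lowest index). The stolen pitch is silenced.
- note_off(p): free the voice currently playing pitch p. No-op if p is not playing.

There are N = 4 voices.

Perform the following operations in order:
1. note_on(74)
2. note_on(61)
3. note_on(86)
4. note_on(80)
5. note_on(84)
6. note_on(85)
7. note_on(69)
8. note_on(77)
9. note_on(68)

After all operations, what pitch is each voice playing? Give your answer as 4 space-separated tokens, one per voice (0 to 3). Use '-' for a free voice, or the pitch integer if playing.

Op 1: note_on(74): voice 0 is free -> assigned | voices=[74 - - -]
Op 2: note_on(61): voice 1 is free -> assigned | voices=[74 61 - -]
Op 3: note_on(86): voice 2 is free -> assigned | voices=[74 61 86 -]
Op 4: note_on(80): voice 3 is free -> assigned | voices=[74 61 86 80]
Op 5: note_on(84): all voices busy, STEAL voice 0 (pitch 74, oldest) -> assign | voices=[84 61 86 80]
Op 6: note_on(85): all voices busy, STEAL voice 1 (pitch 61, oldest) -> assign | voices=[84 85 86 80]
Op 7: note_on(69): all voices busy, STEAL voice 2 (pitch 86, oldest) -> assign | voices=[84 85 69 80]
Op 8: note_on(77): all voices busy, STEAL voice 3 (pitch 80, oldest) -> assign | voices=[84 85 69 77]
Op 9: note_on(68): all voices busy, STEAL voice 0 (pitch 84, oldest) -> assign | voices=[68 85 69 77]

Answer: 68 85 69 77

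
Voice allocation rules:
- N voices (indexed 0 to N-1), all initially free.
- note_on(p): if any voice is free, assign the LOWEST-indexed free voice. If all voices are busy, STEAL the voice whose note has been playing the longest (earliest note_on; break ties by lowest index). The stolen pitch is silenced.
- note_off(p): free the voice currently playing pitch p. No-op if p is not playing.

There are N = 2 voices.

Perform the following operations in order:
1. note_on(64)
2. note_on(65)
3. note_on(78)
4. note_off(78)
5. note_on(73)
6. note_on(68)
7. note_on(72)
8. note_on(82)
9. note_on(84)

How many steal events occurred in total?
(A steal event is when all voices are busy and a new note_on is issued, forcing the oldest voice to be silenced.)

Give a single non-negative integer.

Op 1: note_on(64): voice 0 is free -> assigned | voices=[64 -]
Op 2: note_on(65): voice 1 is free -> assigned | voices=[64 65]
Op 3: note_on(78): all voices busy, STEAL voice 0 (pitch 64, oldest) -> assign | voices=[78 65]
Op 4: note_off(78): free voice 0 | voices=[- 65]
Op 5: note_on(73): voice 0 is free -> assigned | voices=[73 65]
Op 6: note_on(68): all voices busy, STEAL voice 1 (pitch 65, oldest) -> assign | voices=[73 68]
Op 7: note_on(72): all voices busy, STEAL voice 0 (pitch 73, oldest) -> assign | voices=[72 68]
Op 8: note_on(82): all voices busy, STEAL voice 1 (pitch 68, oldest) -> assign | voices=[72 82]
Op 9: note_on(84): all voices busy, STEAL voice 0 (pitch 72, oldest) -> assign | voices=[84 82]

Answer: 5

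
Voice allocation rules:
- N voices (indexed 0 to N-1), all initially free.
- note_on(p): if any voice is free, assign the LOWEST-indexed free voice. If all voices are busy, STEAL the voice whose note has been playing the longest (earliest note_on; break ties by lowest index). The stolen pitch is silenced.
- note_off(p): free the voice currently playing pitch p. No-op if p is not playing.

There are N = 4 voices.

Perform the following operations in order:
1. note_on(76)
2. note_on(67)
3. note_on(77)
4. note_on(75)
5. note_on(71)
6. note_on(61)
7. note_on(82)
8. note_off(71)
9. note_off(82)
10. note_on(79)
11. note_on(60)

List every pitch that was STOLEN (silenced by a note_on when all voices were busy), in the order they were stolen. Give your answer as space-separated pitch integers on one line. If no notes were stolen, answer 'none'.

Answer: 76 67 77

Derivation:
Op 1: note_on(76): voice 0 is free -> assigned | voices=[76 - - -]
Op 2: note_on(67): voice 1 is free -> assigned | voices=[76 67 - -]
Op 3: note_on(77): voice 2 is free -> assigned | voices=[76 67 77 -]
Op 4: note_on(75): voice 3 is free -> assigned | voices=[76 67 77 75]
Op 5: note_on(71): all voices busy, STEAL voice 0 (pitch 76, oldest) -> assign | voices=[71 67 77 75]
Op 6: note_on(61): all voices busy, STEAL voice 1 (pitch 67, oldest) -> assign | voices=[71 61 77 75]
Op 7: note_on(82): all voices busy, STEAL voice 2 (pitch 77, oldest) -> assign | voices=[71 61 82 75]
Op 8: note_off(71): free voice 0 | voices=[- 61 82 75]
Op 9: note_off(82): free voice 2 | voices=[- 61 - 75]
Op 10: note_on(79): voice 0 is free -> assigned | voices=[79 61 - 75]
Op 11: note_on(60): voice 2 is free -> assigned | voices=[79 61 60 75]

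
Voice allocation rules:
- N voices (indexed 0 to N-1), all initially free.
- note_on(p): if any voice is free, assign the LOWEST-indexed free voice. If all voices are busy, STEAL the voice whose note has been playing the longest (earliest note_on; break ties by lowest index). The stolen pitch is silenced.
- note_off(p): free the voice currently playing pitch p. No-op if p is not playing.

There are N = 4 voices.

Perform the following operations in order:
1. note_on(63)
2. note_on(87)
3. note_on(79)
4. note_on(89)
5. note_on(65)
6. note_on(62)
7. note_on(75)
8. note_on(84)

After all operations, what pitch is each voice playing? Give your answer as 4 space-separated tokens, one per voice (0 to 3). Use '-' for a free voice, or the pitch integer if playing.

Answer: 65 62 75 84

Derivation:
Op 1: note_on(63): voice 0 is free -> assigned | voices=[63 - - -]
Op 2: note_on(87): voice 1 is free -> assigned | voices=[63 87 - -]
Op 3: note_on(79): voice 2 is free -> assigned | voices=[63 87 79 -]
Op 4: note_on(89): voice 3 is free -> assigned | voices=[63 87 79 89]
Op 5: note_on(65): all voices busy, STEAL voice 0 (pitch 63, oldest) -> assign | voices=[65 87 79 89]
Op 6: note_on(62): all voices busy, STEAL voice 1 (pitch 87, oldest) -> assign | voices=[65 62 79 89]
Op 7: note_on(75): all voices busy, STEAL voice 2 (pitch 79, oldest) -> assign | voices=[65 62 75 89]
Op 8: note_on(84): all voices busy, STEAL voice 3 (pitch 89, oldest) -> assign | voices=[65 62 75 84]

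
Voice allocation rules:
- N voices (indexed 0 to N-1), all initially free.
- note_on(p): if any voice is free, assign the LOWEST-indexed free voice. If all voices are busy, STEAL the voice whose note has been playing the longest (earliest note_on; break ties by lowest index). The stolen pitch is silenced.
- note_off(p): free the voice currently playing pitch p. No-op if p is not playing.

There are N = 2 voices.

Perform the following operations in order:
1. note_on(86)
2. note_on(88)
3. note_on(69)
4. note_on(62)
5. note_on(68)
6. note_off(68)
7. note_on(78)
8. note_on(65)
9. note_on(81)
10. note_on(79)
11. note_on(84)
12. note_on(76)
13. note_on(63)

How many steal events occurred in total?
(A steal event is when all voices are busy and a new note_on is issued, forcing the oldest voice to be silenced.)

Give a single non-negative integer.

Op 1: note_on(86): voice 0 is free -> assigned | voices=[86 -]
Op 2: note_on(88): voice 1 is free -> assigned | voices=[86 88]
Op 3: note_on(69): all voices busy, STEAL voice 0 (pitch 86, oldest) -> assign | voices=[69 88]
Op 4: note_on(62): all voices busy, STEAL voice 1 (pitch 88, oldest) -> assign | voices=[69 62]
Op 5: note_on(68): all voices busy, STEAL voice 0 (pitch 69, oldest) -> assign | voices=[68 62]
Op 6: note_off(68): free voice 0 | voices=[- 62]
Op 7: note_on(78): voice 0 is free -> assigned | voices=[78 62]
Op 8: note_on(65): all voices busy, STEAL voice 1 (pitch 62, oldest) -> assign | voices=[78 65]
Op 9: note_on(81): all voices busy, STEAL voice 0 (pitch 78, oldest) -> assign | voices=[81 65]
Op 10: note_on(79): all voices busy, STEAL voice 1 (pitch 65, oldest) -> assign | voices=[81 79]
Op 11: note_on(84): all voices busy, STEAL voice 0 (pitch 81, oldest) -> assign | voices=[84 79]
Op 12: note_on(76): all voices busy, STEAL voice 1 (pitch 79, oldest) -> assign | voices=[84 76]
Op 13: note_on(63): all voices busy, STEAL voice 0 (pitch 84, oldest) -> assign | voices=[63 76]

Answer: 9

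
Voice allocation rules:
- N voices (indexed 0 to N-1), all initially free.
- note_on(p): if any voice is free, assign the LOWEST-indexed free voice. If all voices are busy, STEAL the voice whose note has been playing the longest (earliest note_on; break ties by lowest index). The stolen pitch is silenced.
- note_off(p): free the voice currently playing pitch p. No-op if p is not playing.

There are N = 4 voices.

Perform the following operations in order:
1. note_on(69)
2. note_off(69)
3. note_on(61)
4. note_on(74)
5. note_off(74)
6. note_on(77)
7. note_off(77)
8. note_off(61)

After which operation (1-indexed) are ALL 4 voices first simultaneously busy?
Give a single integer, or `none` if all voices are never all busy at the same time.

Answer: none

Derivation:
Op 1: note_on(69): voice 0 is free -> assigned | voices=[69 - - -]
Op 2: note_off(69): free voice 0 | voices=[- - - -]
Op 3: note_on(61): voice 0 is free -> assigned | voices=[61 - - -]
Op 4: note_on(74): voice 1 is free -> assigned | voices=[61 74 - -]
Op 5: note_off(74): free voice 1 | voices=[61 - - -]
Op 6: note_on(77): voice 1 is free -> assigned | voices=[61 77 - -]
Op 7: note_off(77): free voice 1 | voices=[61 - - -]
Op 8: note_off(61): free voice 0 | voices=[- - - -]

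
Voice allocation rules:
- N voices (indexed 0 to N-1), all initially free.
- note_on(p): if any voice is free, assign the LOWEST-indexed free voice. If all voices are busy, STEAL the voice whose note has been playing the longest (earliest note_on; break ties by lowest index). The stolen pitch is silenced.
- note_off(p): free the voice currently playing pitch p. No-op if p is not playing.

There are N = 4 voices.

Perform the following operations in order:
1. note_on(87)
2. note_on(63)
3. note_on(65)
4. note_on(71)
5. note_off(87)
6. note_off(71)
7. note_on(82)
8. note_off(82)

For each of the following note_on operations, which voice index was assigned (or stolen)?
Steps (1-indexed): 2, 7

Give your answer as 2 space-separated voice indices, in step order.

Op 1: note_on(87): voice 0 is free -> assigned | voices=[87 - - -]
Op 2: note_on(63): voice 1 is free -> assigned | voices=[87 63 - -]
Op 3: note_on(65): voice 2 is free -> assigned | voices=[87 63 65 -]
Op 4: note_on(71): voice 3 is free -> assigned | voices=[87 63 65 71]
Op 5: note_off(87): free voice 0 | voices=[- 63 65 71]
Op 6: note_off(71): free voice 3 | voices=[- 63 65 -]
Op 7: note_on(82): voice 0 is free -> assigned | voices=[82 63 65 -]
Op 8: note_off(82): free voice 0 | voices=[- 63 65 -]

Answer: 1 0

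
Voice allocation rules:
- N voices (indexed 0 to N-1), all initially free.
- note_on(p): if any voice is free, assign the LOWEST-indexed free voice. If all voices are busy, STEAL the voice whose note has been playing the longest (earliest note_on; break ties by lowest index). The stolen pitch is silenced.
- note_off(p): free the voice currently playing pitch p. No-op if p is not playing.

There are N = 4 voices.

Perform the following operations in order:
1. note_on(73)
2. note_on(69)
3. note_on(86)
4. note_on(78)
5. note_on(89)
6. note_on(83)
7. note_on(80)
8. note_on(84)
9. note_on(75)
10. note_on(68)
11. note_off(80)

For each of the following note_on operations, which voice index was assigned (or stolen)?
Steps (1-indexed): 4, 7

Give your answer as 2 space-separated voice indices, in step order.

Op 1: note_on(73): voice 0 is free -> assigned | voices=[73 - - -]
Op 2: note_on(69): voice 1 is free -> assigned | voices=[73 69 - -]
Op 3: note_on(86): voice 2 is free -> assigned | voices=[73 69 86 -]
Op 4: note_on(78): voice 3 is free -> assigned | voices=[73 69 86 78]
Op 5: note_on(89): all voices busy, STEAL voice 0 (pitch 73, oldest) -> assign | voices=[89 69 86 78]
Op 6: note_on(83): all voices busy, STEAL voice 1 (pitch 69, oldest) -> assign | voices=[89 83 86 78]
Op 7: note_on(80): all voices busy, STEAL voice 2 (pitch 86, oldest) -> assign | voices=[89 83 80 78]
Op 8: note_on(84): all voices busy, STEAL voice 3 (pitch 78, oldest) -> assign | voices=[89 83 80 84]
Op 9: note_on(75): all voices busy, STEAL voice 0 (pitch 89, oldest) -> assign | voices=[75 83 80 84]
Op 10: note_on(68): all voices busy, STEAL voice 1 (pitch 83, oldest) -> assign | voices=[75 68 80 84]
Op 11: note_off(80): free voice 2 | voices=[75 68 - 84]

Answer: 3 2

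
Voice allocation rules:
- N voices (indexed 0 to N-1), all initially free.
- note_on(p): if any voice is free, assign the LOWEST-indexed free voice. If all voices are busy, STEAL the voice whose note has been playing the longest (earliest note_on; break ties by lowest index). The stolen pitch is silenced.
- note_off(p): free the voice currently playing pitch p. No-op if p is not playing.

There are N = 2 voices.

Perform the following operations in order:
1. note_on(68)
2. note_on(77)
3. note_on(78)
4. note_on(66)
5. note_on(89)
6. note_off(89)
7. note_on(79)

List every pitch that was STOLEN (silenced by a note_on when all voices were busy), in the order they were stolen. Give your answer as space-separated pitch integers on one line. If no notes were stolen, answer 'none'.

Answer: 68 77 78

Derivation:
Op 1: note_on(68): voice 0 is free -> assigned | voices=[68 -]
Op 2: note_on(77): voice 1 is free -> assigned | voices=[68 77]
Op 3: note_on(78): all voices busy, STEAL voice 0 (pitch 68, oldest) -> assign | voices=[78 77]
Op 4: note_on(66): all voices busy, STEAL voice 1 (pitch 77, oldest) -> assign | voices=[78 66]
Op 5: note_on(89): all voices busy, STEAL voice 0 (pitch 78, oldest) -> assign | voices=[89 66]
Op 6: note_off(89): free voice 0 | voices=[- 66]
Op 7: note_on(79): voice 0 is free -> assigned | voices=[79 66]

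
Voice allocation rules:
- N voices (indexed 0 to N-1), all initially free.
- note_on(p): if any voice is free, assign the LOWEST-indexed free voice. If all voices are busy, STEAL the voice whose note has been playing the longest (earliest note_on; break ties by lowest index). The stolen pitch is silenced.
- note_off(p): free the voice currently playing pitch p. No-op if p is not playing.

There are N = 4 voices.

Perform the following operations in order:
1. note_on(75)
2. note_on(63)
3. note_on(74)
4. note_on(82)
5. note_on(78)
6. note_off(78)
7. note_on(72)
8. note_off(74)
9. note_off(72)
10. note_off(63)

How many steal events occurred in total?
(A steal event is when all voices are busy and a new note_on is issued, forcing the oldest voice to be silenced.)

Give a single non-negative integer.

Op 1: note_on(75): voice 0 is free -> assigned | voices=[75 - - -]
Op 2: note_on(63): voice 1 is free -> assigned | voices=[75 63 - -]
Op 3: note_on(74): voice 2 is free -> assigned | voices=[75 63 74 -]
Op 4: note_on(82): voice 3 is free -> assigned | voices=[75 63 74 82]
Op 5: note_on(78): all voices busy, STEAL voice 0 (pitch 75, oldest) -> assign | voices=[78 63 74 82]
Op 6: note_off(78): free voice 0 | voices=[- 63 74 82]
Op 7: note_on(72): voice 0 is free -> assigned | voices=[72 63 74 82]
Op 8: note_off(74): free voice 2 | voices=[72 63 - 82]
Op 9: note_off(72): free voice 0 | voices=[- 63 - 82]
Op 10: note_off(63): free voice 1 | voices=[- - - 82]

Answer: 1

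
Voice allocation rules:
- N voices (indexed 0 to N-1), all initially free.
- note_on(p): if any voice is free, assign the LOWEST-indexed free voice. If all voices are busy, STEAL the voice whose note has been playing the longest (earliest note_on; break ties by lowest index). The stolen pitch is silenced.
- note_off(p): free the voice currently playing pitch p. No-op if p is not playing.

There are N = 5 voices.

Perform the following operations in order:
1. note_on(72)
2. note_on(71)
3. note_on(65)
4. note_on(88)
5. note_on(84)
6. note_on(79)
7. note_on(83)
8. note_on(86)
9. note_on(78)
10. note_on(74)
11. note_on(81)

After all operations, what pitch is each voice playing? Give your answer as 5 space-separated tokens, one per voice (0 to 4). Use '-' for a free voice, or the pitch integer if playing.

Answer: 81 83 86 78 74

Derivation:
Op 1: note_on(72): voice 0 is free -> assigned | voices=[72 - - - -]
Op 2: note_on(71): voice 1 is free -> assigned | voices=[72 71 - - -]
Op 3: note_on(65): voice 2 is free -> assigned | voices=[72 71 65 - -]
Op 4: note_on(88): voice 3 is free -> assigned | voices=[72 71 65 88 -]
Op 5: note_on(84): voice 4 is free -> assigned | voices=[72 71 65 88 84]
Op 6: note_on(79): all voices busy, STEAL voice 0 (pitch 72, oldest) -> assign | voices=[79 71 65 88 84]
Op 7: note_on(83): all voices busy, STEAL voice 1 (pitch 71, oldest) -> assign | voices=[79 83 65 88 84]
Op 8: note_on(86): all voices busy, STEAL voice 2 (pitch 65, oldest) -> assign | voices=[79 83 86 88 84]
Op 9: note_on(78): all voices busy, STEAL voice 3 (pitch 88, oldest) -> assign | voices=[79 83 86 78 84]
Op 10: note_on(74): all voices busy, STEAL voice 4 (pitch 84, oldest) -> assign | voices=[79 83 86 78 74]
Op 11: note_on(81): all voices busy, STEAL voice 0 (pitch 79, oldest) -> assign | voices=[81 83 86 78 74]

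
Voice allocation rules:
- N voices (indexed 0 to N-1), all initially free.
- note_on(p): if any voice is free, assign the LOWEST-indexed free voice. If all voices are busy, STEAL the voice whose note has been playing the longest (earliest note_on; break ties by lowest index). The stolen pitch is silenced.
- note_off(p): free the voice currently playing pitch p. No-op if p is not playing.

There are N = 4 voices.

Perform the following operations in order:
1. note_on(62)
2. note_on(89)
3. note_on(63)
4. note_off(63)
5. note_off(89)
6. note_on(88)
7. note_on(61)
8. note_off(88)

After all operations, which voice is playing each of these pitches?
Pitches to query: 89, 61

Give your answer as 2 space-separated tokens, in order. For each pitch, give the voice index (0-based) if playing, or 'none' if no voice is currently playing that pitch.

Answer: none 2

Derivation:
Op 1: note_on(62): voice 0 is free -> assigned | voices=[62 - - -]
Op 2: note_on(89): voice 1 is free -> assigned | voices=[62 89 - -]
Op 3: note_on(63): voice 2 is free -> assigned | voices=[62 89 63 -]
Op 4: note_off(63): free voice 2 | voices=[62 89 - -]
Op 5: note_off(89): free voice 1 | voices=[62 - - -]
Op 6: note_on(88): voice 1 is free -> assigned | voices=[62 88 - -]
Op 7: note_on(61): voice 2 is free -> assigned | voices=[62 88 61 -]
Op 8: note_off(88): free voice 1 | voices=[62 - 61 -]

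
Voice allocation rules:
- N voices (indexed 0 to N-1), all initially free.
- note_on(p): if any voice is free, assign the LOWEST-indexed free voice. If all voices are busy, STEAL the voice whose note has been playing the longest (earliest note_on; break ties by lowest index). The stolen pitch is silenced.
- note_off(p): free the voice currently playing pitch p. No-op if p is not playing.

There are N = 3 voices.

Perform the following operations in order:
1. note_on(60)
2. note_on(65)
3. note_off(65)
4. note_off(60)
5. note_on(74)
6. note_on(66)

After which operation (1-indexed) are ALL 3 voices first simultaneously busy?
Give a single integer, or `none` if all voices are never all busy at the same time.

Answer: none

Derivation:
Op 1: note_on(60): voice 0 is free -> assigned | voices=[60 - -]
Op 2: note_on(65): voice 1 is free -> assigned | voices=[60 65 -]
Op 3: note_off(65): free voice 1 | voices=[60 - -]
Op 4: note_off(60): free voice 0 | voices=[- - -]
Op 5: note_on(74): voice 0 is free -> assigned | voices=[74 - -]
Op 6: note_on(66): voice 1 is free -> assigned | voices=[74 66 -]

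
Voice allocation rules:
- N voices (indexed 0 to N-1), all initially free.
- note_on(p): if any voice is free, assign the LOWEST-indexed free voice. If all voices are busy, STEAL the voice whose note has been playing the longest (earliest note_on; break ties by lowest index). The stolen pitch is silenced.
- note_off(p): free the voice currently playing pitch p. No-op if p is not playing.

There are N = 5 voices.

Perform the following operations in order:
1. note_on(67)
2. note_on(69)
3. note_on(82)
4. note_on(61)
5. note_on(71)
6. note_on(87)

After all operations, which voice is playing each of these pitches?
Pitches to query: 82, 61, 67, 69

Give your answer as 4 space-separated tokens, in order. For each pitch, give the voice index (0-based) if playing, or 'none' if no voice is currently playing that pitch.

Answer: 2 3 none 1

Derivation:
Op 1: note_on(67): voice 0 is free -> assigned | voices=[67 - - - -]
Op 2: note_on(69): voice 1 is free -> assigned | voices=[67 69 - - -]
Op 3: note_on(82): voice 2 is free -> assigned | voices=[67 69 82 - -]
Op 4: note_on(61): voice 3 is free -> assigned | voices=[67 69 82 61 -]
Op 5: note_on(71): voice 4 is free -> assigned | voices=[67 69 82 61 71]
Op 6: note_on(87): all voices busy, STEAL voice 0 (pitch 67, oldest) -> assign | voices=[87 69 82 61 71]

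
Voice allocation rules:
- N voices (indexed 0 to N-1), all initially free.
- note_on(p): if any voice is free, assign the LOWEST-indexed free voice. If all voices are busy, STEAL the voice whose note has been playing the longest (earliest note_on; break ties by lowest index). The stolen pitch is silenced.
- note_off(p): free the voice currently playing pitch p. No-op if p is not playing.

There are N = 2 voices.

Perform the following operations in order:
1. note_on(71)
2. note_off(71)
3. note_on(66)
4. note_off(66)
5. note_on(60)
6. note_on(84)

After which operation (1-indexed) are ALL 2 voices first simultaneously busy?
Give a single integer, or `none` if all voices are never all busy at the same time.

Op 1: note_on(71): voice 0 is free -> assigned | voices=[71 -]
Op 2: note_off(71): free voice 0 | voices=[- -]
Op 3: note_on(66): voice 0 is free -> assigned | voices=[66 -]
Op 4: note_off(66): free voice 0 | voices=[- -]
Op 5: note_on(60): voice 0 is free -> assigned | voices=[60 -]
Op 6: note_on(84): voice 1 is free -> assigned | voices=[60 84]

Answer: 6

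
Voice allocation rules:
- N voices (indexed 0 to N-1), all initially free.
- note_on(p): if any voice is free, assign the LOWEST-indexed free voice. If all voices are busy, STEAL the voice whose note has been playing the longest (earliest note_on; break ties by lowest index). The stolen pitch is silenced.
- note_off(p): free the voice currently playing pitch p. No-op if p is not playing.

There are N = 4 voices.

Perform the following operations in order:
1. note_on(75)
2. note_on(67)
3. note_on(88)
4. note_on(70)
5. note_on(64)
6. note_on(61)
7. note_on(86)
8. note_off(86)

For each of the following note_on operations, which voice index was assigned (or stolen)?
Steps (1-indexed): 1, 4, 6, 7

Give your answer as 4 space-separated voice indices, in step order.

Answer: 0 3 1 2

Derivation:
Op 1: note_on(75): voice 0 is free -> assigned | voices=[75 - - -]
Op 2: note_on(67): voice 1 is free -> assigned | voices=[75 67 - -]
Op 3: note_on(88): voice 2 is free -> assigned | voices=[75 67 88 -]
Op 4: note_on(70): voice 3 is free -> assigned | voices=[75 67 88 70]
Op 5: note_on(64): all voices busy, STEAL voice 0 (pitch 75, oldest) -> assign | voices=[64 67 88 70]
Op 6: note_on(61): all voices busy, STEAL voice 1 (pitch 67, oldest) -> assign | voices=[64 61 88 70]
Op 7: note_on(86): all voices busy, STEAL voice 2 (pitch 88, oldest) -> assign | voices=[64 61 86 70]
Op 8: note_off(86): free voice 2 | voices=[64 61 - 70]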